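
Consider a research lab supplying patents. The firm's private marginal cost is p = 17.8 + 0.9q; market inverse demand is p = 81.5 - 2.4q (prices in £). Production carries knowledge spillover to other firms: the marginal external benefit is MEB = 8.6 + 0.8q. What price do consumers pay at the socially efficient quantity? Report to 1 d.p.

P = £12.1

Social marginal cost = private MC − MEB = 9.2 + 0.1q.
Set SMC = demand: 9.2 + 0.1q = 81.5 - 2.4q → q* = 28.9200.
Consumer price on the demand curve at q*: 81.5 − 2.4×28.9200 = 12.0920.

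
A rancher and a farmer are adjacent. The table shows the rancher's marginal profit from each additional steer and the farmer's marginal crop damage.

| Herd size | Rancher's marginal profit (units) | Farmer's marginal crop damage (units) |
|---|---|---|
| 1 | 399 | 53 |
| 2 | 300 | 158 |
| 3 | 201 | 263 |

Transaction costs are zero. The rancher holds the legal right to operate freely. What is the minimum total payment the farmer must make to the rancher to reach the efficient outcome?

Left alone the rancher would choose level 3 (marginal profit stays positive).
Efficient level: k* = 2 (marginal profit ≥ marginal crop damage through 2).
The farmer must at least cover the rancher's forgone profit from cutting 3→2: 201 = 201.

201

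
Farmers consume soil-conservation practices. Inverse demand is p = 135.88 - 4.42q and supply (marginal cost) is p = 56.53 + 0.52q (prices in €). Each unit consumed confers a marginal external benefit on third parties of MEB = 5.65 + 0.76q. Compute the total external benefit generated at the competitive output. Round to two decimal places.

Market equilibrium (private): 56.53 + 0.52q = 135.88 - 4.42q → q_m = 16.0628.
Total external benefit = ∫₀^{q_m} (5.65 + 0.76q) dq = 5.65×16.0628 + ½×0.76×16.0628² = 188.8000.

€188.80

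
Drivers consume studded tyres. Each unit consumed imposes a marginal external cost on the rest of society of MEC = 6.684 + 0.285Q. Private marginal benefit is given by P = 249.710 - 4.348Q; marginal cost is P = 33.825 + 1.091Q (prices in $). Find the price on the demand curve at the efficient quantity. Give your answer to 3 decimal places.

Social marginal benefit = demand − MEC = 243.026 - 4.633Q.
Set SMB = MC: 243.026 - 4.633Q = 33.825 + 1.091Q → Q* = 36.5480.
Consumer price on the demand curve at Q*: 249.710 − 4.348×36.5480 = 90.7993.

P = $90.799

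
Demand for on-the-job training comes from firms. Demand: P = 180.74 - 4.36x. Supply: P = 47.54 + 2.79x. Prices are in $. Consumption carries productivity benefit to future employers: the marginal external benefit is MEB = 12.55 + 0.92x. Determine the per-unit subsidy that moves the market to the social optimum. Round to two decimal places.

Social marginal benefit = demand + MEB = 193.29 - 3.44x.
Set SMB = MC: 193.29 - 3.44x = 47.54 + 2.79x → x* = 23.3949.
The Pigouvian subsidy equals MEB at x*: 12.55 + 0.92×23.3949 = 34.0733.

subsidy = $34.07 per unit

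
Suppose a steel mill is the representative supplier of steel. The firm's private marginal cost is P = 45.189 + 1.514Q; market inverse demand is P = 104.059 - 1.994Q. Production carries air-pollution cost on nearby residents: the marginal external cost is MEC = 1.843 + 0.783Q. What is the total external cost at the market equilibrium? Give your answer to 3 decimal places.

141.184

Market equilibrium (private): 45.189 + 1.514Q = 104.059 - 1.994Q → Q_m = 16.7816.
Total external cost = ∫₀^{Q_m} (1.843 + 0.783Q) dQ = 1.843×16.7816 + ½×0.783×16.7816² = 141.1835.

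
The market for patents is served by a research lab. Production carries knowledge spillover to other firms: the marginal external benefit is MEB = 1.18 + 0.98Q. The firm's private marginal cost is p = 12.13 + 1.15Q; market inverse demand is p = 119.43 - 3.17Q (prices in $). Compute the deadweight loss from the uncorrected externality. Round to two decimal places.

Market equilibrium (private): 12.13 + 1.15Q = 119.43 - 3.17Q → Q_m = 24.8380.
Social marginal cost = private MC − MEB = 10.95 + 0.17Q.
Set SMC = demand: 10.95 + 0.17Q = 119.43 - 3.17Q → Q* = 32.4790.
Between Q* and Q_m the wedge demand − SMC runs linearly from 0 to MEB(Q_m), so the loss is a triangle.
DWL = ½ × 7.6410 × 25.5212 = 97.5037.

DWL = $97.50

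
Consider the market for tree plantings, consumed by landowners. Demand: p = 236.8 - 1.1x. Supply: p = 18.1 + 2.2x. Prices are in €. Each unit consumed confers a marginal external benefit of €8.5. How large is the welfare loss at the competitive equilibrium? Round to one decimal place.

DWL = €10.9

Market equilibrium (private): 18.1 + 2.2x = 236.8 - 1.1x → x_m = 66.2727.
Social marginal benefit = demand + MEB = 245.3 - 1.1x.
Set SMB = MC: 245.3 - 1.1x = 18.1 + 2.2x → x* = 68.8485.
The welfare-loss triangle has base |x_m − x*| and height MEB(x_m) (the vertical gap between SMB and MC is zero at x* and MEB at x_m).
DWL = ½ × 2.5758 × 8.5000 = 10.9472.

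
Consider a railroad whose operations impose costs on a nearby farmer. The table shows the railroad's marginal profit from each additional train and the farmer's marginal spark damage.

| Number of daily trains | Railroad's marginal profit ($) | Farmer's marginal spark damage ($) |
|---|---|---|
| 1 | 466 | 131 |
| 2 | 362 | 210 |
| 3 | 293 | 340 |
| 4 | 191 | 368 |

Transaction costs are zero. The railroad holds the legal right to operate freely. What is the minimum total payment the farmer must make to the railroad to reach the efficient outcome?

Left alone the railroad would choose level 4 (marginal profit stays positive).
Efficient level: k* = 2 (marginal profit ≥ marginal spark damage through 2).
The farmer must at least cover the railroad's forgone profit from cutting 4→2: 293 + 191 = 484.

$484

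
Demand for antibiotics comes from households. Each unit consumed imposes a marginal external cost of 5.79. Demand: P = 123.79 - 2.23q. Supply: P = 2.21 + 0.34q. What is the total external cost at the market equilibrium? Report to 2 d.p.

273.91

Market equilibrium (private): 2.21 + 0.34q = 123.79 - 2.23q → q_m = 47.3074.
Total external cost = MEC × q_m = 5.79 × 47.3074 = 273.9098.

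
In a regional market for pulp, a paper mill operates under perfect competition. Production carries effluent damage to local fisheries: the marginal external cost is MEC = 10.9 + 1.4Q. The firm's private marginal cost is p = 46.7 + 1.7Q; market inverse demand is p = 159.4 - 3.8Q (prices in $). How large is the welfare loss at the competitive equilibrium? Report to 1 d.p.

Market equilibrium (private): 46.7 + 1.7Q = 159.4 - 3.8Q → Q_m = 20.4909.
Social marginal cost = private MC + MEC = 57.6 + 3.1Q.
Set SMC = demand: 57.6 + 3.1Q = 159.4 - 3.8Q → Q* = 14.7536.
The welfare-loss triangle has base |Q_m − Q*| and height MEC(Q_m) (the vertical gap between SMC and demand is zero at Q* and MEC at Q_m).
DWL = ½ × 5.7373 × 39.5873 = 113.5621.

DWL = $113.6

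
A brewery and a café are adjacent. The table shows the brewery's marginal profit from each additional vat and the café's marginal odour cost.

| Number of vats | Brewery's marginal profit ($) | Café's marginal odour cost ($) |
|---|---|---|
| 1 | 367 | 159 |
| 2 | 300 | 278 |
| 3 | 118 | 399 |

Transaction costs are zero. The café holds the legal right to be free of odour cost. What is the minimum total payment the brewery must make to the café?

$437

Efficient level: marginal profit ≥ marginal odour cost through level 2, so k* = 2.
With the café holding the right, the brewery must at least compensate total damage at k*: 159 + 278 = 437.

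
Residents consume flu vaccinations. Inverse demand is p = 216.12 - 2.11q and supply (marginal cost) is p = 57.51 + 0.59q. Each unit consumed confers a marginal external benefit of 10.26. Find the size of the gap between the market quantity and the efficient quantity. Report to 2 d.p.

3.80 units

Market equilibrium (private): 57.51 + 0.59q = 216.12 - 2.11q → q_m = 58.7444.
Social marginal benefit = demand + MEB = 226.38 - 2.11q.
Set SMB = MC: 226.38 - 2.11q = 57.51 + 0.59q → q* = 62.5444.
Gap = |58.7444 − 62.5444| = 3.8000.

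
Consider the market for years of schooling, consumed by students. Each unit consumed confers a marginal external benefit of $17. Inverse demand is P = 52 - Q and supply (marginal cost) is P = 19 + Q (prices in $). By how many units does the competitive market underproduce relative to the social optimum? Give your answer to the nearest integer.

Market equilibrium (private): 19 + Q = 52 - Q → Q_m = 16.5000.
Social marginal benefit = demand + MEB = 69 - Q.
Set SMB = MC: 69 - Q = 19 + Q → Q* = 25.0000.
Gap = |16.5000 − 25.0000| = 8.5000.

9 units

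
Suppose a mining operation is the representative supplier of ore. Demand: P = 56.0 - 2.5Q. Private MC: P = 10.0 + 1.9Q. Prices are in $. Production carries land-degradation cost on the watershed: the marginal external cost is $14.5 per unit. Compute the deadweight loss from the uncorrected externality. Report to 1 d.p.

DWL = $23.9

Market equilibrium (private): 10.0 + 1.9Q = 56.0 - 2.5Q → Q_m = 10.4545.
Social marginal cost = private MC + MEC = 24.5 + 1.9Q.
Set SMC = demand: 24.5 + 1.9Q = 56.0 - 2.5Q → Q* = 7.1591.
The loss is the area between SMC and demand from Q* to Q_m; with linear curves that's a triangle of height MEC(Q_m).
DWL = ½ × 3.2954 × 14.5000 = 23.8917.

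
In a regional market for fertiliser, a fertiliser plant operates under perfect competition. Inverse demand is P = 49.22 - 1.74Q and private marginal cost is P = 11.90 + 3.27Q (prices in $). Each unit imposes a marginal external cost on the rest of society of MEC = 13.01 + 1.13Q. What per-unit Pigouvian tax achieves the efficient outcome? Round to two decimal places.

Social marginal cost = private MC + MEC = 24.91 + 4.40Q.
Set SMC = demand: 24.91 + 4.40Q = 49.22 - 1.74Q → Q* = 3.9593.
The Pigouvian tax equals MEC at Q*: 13.01 + 1.13×3.9593 = 17.4840.

tax = $17.48 per unit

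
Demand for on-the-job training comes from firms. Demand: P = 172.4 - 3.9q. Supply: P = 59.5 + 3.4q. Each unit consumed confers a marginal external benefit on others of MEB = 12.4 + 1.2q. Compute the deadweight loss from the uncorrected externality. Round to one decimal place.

Market equilibrium (private): 59.5 + 3.4q = 172.4 - 3.9q → q_m = 15.4658.
Social marginal benefit = demand + MEB = 184.8 - 2.7q.
Set SMB = MC: 184.8 - 2.7q = 59.5 + 3.4q → q* = 20.5410.
The welfare-loss triangle has base |q_m − q*| and height MEB(q_m) (the vertical gap between SMB and MC is zero at q* and MEB at q_m).
DWL = ½ × 5.0752 × 30.9589 = 78.5613.

DWL = 78.6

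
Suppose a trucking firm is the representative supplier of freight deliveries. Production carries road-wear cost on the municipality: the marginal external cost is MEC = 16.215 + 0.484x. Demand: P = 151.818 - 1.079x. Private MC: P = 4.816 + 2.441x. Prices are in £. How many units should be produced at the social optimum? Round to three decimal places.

Social marginal cost = private MC + MEC = 21.031 + 2.925x.
Set SMC = demand: 21.031 + 2.925x = 151.818 - 1.079x → x* = 32.6641.

x* = 32.664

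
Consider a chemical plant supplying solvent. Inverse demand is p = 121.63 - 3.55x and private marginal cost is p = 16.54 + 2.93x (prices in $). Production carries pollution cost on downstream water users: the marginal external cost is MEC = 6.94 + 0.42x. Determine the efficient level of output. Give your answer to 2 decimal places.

Social marginal cost = private MC + MEC = 23.48 + 3.35x.
Set SMC = demand: 23.48 + 3.35x = 121.63 - 3.55x → x* = 14.2246.

x* = 14.22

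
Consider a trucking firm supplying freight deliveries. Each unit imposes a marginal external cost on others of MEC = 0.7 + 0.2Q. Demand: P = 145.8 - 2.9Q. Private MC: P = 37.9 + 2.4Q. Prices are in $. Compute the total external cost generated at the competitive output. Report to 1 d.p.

$55.7

Market equilibrium (private): 37.9 + 2.4Q = 145.8 - 2.9Q → Q_m = 20.3585.
Total external cost = ∫₀^{Q_m} (0.7 + 0.2Q) dQ = 0.7×20.3585 + ½×0.2×20.3585² = 55.6978.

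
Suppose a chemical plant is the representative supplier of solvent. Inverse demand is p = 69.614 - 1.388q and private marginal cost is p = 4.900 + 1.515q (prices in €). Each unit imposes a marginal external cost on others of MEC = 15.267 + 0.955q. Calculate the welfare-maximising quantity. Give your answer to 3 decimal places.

Social marginal cost = private MC + MEC = 20.167 + 2.470q.
Set SMC = demand: 20.167 + 2.470q = 69.614 - 1.388q → q* = 12.8167.

q* = 12.817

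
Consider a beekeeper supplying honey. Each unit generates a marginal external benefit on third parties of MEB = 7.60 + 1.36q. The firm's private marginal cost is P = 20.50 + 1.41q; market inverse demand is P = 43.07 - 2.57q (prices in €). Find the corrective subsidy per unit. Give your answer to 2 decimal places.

Social marginal cost = private MC − MEB = 12.90 + 0.05q.
Set SMC = demand: 12.90 + 0.05q = 43.07 - 2.57q → q* = 11.5153.
The Pigouvian subsidy equals MEB at q*: 7.60 + 1.36×11.5153 = 23.2608.

subsidy = €23.26 per unit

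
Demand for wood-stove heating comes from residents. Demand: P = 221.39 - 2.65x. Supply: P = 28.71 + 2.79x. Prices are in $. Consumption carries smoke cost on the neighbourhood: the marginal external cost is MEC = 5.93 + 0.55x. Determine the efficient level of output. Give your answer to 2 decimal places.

x* = 31.18

Social marginal benefit = demand − MEC = 215.46 - 3.20x.
Set SMB = MC: 215.46 - 3.20x = 28.71 + 2.79x → x* = 31.1770.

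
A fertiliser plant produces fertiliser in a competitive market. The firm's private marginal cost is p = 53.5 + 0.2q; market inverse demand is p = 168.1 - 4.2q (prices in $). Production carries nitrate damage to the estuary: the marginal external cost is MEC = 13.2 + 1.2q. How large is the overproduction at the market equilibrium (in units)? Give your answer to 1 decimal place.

7.9 units

Market equilibrium (private): 53.5 + 0.2q = 168.1 - 4.2q → q_m = 26.0455.
Social marginal cost = private MC + MEC = 66.7 + 1.4q.
Set SMC = demand: 66.7 + 1.4q = 168.1 - 4.2q → q* = 18.1071.
Gap = |26.0455 − 18.1071| = 7.9384.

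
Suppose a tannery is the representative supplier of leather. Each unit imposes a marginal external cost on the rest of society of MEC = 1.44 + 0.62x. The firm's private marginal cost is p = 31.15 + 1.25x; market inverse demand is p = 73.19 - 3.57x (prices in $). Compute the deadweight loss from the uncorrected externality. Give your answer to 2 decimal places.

Market equilibrium (private): 31.15 + 1.25x = 73.19 - 3.57x → x_m = 8.7220.
Social marginal cost = private MC + MEC = 32.59 + 1.87x.
Set SMC = demand: 32.59 + 1.87x = 73.19 - 3.57x → x* = 7.4632.
The welfare-loss triangle has base |x_m − x*| and height MEC(x_m) (the vertical gap between SMC and demand is zero at x* and MEC at x_m).
DWL = ½ × 1.2588 × 6.8476 = 4.3099.

DWL = $4.31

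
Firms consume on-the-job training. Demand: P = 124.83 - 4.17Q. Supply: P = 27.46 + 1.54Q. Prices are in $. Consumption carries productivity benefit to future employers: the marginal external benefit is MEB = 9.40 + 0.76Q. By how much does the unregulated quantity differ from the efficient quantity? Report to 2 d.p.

4.52 units

Market equilibrium (private): 27.46 + 1.54Q = 124.83 - 4.17Q → Q_m = 17.0525.
Social marginal benefit = demand + MEB = 134.23 - 3.41Q.
Set SMB = MC: 134.23 - 3.41Q = 27.46 + 1.54Q → Q* = 21.5697.
Gap = |17.0525 − 21.5697| = 4.5172.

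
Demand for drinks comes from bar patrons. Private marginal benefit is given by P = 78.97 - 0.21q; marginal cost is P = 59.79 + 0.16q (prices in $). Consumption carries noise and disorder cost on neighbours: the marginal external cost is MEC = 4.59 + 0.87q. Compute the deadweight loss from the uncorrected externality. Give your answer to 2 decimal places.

DWL = $995.56

Market equilibrium (private): 59.79 + 0.16q = 78.97 - 0.21q → q_m = 51.8378.
Social marginal benefit = demand − MEC = 74.38 - 1.08q.
Set SMB = MC: 74.38 - 1.08q = 59.79 + 0.16q → q* = 11.7661.
The loss is the area between SMB and MC from q* to q_m; with linear curves that's a triangle of height MEC(q_m).
DWL = ½ × 40.0717 × 49.6889 = 995.5593.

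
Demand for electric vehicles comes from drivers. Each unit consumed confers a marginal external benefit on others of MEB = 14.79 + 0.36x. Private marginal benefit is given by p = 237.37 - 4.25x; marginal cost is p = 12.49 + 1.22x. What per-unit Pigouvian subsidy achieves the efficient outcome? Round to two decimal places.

Social marginal benefit = demand + MEB = 252.16 - 3.89x.
Set SMB = MC: 252.16 - 3.89x = 12.49 + 1.22x → x* = 46.9022.
The Pigouvian subsidy equals MEB at x*: 14.79 + 0.36×46.9022 = 31.6748.

subsidy = 31.67 per unit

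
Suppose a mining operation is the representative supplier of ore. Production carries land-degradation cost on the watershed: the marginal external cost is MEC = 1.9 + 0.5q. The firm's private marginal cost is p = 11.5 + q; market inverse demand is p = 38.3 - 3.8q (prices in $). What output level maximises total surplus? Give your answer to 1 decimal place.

Social marginal cost = private MC + MEC = 13.4 + 1.5q.
Set SMC = demand: 13.4 + 1.5q = 38.3 - 3.8q → q* = 4.6981.

q* = 4.7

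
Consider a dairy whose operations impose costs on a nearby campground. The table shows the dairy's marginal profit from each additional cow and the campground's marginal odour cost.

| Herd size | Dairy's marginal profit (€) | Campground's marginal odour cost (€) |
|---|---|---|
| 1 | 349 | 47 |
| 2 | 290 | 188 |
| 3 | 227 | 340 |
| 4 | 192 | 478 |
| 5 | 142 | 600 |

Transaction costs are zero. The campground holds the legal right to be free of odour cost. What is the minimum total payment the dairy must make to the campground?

€235

Efficient level: marginal profit ≥ marginal odour cost through level 2, so k* = 2.
With the campground holding the right, the dairy must at least compensate total damage at k*: 47 + 188 = 235.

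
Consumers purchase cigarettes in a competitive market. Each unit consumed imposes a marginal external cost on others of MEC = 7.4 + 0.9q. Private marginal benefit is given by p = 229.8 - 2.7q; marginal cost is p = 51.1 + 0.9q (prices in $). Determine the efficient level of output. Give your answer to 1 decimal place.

Social marginal benefit = demand − MEC = 222.4 - 3.6q.
Set SMB = MC: 222.4 - 3.6q = 51.1 + 0.9q → q* = 38.0667.

q* = 38.1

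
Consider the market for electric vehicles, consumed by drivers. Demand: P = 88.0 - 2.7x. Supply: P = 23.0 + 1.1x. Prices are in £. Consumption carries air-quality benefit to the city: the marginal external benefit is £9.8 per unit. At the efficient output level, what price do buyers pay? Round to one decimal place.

P = £34.9

Social marginal benefit = demand + MEB = 97.8 - 2.7x.
Set SMB = MC: 97.8 - 2.7x = 23.0 + 1.1x → x* = 19.6842.
Consumer price on the demand curve at x*: 88.0 − 2.7×19.6842 = 34.8527.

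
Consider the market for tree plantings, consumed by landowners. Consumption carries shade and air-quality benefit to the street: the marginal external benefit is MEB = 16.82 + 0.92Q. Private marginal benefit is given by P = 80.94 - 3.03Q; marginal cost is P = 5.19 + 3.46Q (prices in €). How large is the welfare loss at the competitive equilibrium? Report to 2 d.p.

Market equilibrium (private): 5.19 + 3.46Q = 80.94 - 3.03Q → Q_m = 11.6718.
Social marginal benefit = demand + MEB = 97.76 - 2.11Q.
Set SMB = MC: 97.76 - 2.11Q = 5.19 + 3.46Q → Q* = 16.6194.
Height of the DWL triangle at Q_m is SMB(Q_m) − MC(Q_m) = MEB(Q_m) = 27.5581.
DWL = ½ × 4.9476 × 27.5581 = 68.1732.

DWL = €68.17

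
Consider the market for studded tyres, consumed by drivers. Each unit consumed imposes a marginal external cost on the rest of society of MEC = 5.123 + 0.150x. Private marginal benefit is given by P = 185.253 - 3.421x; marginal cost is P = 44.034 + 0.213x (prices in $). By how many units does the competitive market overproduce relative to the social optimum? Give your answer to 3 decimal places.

Market equilibrium (private): 44.034 + 0.213x = 185.253 - 3.421x → x_m = 38.8605.
Social marginal benefit = demand − MEC = 180.130 - 3.571x.
Set SMB = MC: 180.130 - 3.571x = 44.034 + 0.213x → x* = 35.9662.
Gap = |38.8605 − 35.9662| = 2.8943.

2.894 units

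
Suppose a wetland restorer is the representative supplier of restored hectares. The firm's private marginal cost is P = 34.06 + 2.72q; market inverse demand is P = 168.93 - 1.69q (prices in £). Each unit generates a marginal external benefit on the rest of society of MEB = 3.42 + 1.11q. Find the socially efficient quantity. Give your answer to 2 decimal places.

Social marginal cost = private MC − MEB = 30.64 + 1.61q.
Set SMC = demand: 30.64 + 1.61q = 168.93 - 1.69q → q* = 41.9061.

q* = 41.91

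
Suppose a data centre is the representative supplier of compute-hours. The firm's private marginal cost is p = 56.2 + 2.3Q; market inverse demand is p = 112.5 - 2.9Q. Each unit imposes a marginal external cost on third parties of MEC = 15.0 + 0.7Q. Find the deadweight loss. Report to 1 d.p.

Market equilibrium (private): 56.2 + 2.3Q = 112.5 - 2.9Q → Q_m = 10.8269.
Social marginal cost = private MC + MEC = 71.2 + 3.0Q.
Set SMC = demand: 71.2 + 3.0Q = 112.5 - 2.9Q → Q* = 7.0000.
The welfare-loss triangle has base |Q_m − Q*| and height MEC(Q_m) (the vertical gap between SMC and demand is zero at Q* and MEC at Q_m).
DWL = ½ × 3.8269 × 22.5788 = 43.2034.

DWL = 43.2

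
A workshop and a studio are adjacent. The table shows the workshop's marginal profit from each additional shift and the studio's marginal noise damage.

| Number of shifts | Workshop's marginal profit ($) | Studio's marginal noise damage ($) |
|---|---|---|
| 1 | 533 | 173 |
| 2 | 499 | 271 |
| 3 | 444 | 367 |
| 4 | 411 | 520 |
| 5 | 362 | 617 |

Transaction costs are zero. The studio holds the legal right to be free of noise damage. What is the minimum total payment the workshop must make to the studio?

$811

Efficient level: marginal profit ≥ marginal noise damage through level 3, so k* = 3.
With the studio holding the right, the workshop must at least compensate total damage at k*: 173 + 271 + 367 = 811.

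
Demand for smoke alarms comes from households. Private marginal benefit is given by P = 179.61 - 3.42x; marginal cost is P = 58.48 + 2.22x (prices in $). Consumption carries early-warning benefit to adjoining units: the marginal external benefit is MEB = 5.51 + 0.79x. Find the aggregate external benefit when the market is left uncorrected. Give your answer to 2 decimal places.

$300.54

Market equilibrium (private): 58.48 + 2.22x = 179.61 - 3.42x → x_m = 21.4770.
Total external benefit = ∫₀^{x_m} (5.51 + 0.79x) dx = 5.51×21.4770 + ½×0.79×21.4770² = 300.5366.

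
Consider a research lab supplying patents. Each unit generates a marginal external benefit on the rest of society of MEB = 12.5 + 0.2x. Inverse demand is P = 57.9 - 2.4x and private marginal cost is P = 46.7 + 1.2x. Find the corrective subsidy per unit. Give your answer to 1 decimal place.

subsidy = 13.9 per unit

Social marginal cost = private MC − MEB = 34.2 + x.
Set SMC = demand: 34.2 + x = 57.9 - 2.4x → x* = 6.9706.
The Pigouvian subsidy equals MEB at x*: 12.5 + 0.2×6.9706 = 13.8941.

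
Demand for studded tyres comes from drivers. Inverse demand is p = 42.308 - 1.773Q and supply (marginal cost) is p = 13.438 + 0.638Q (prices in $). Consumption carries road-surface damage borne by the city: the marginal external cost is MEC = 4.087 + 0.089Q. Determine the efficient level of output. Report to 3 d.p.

Social marginal benefit = demand − MEC = 38.221 - 1.862Q.
Set SMB = MC: 38.221 - 1.862Q = 13.438 + 0.638Q → Q* = 9.9132.

Q* = 9.913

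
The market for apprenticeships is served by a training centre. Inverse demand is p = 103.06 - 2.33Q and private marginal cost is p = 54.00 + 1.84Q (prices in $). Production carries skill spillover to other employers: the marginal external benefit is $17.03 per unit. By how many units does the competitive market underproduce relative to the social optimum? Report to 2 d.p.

Market equilibrium (private): 54.00 + 1.84Q = 103.06 - 2.33Q → Q_m = 11.7650.
Social marginal cost = private MC − MEB = 36.97 + 1.84Q.
Set SMC = demand: 36.97 + 1.84Q = 103.06 - 2.33Q → Q* = 15.8489.
Gap = |11.7650 − 15.8489| = 4.0839.

4.08 units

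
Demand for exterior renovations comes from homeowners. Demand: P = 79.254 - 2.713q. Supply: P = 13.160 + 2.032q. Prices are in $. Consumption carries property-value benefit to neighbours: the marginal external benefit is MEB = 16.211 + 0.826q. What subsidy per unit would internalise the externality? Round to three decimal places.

subsidy = $33.558 per unit

Social marginal benefit = demand + MEB = 95.465 - 1.887q.
Set SMB = MC: 95.465 - 1.887q = 13.160 + 2.032q → q* = 21.0015.
The Pigouvian subsidy equals MEB at q*: 16.211 + 0.826×21.0015 = 33.5582.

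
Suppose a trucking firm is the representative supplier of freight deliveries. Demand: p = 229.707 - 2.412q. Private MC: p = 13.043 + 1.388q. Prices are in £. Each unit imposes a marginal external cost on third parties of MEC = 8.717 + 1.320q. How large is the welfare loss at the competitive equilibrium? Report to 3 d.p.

Market equilibrium (private): 13.043 + 1.388q = 229.707 - 2.412q → q_m = 57.0168.
Social marginal cost = private MC + MEC = 21.760 + 2.708q.
Set SMC = demand: 21.760 + 2.708q = 229.707 - 2.412q → q* = 40.6146.
Height of the DWL triangle at q_m is SMC(q_m) − demand(q_m) = MEC(q_m) = 83.9792.
DWL = ½ × 16.4022 × 83.9792 = 688.7218.

DWL = £688.722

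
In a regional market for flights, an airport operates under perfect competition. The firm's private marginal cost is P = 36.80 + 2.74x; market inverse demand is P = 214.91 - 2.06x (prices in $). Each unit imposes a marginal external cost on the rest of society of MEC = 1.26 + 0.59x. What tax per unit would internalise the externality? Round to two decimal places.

tax = $20.62 per unit

Social marginal cost = private MC + MEC = 38.06 + 3.33x.
Set SMC = demand: 38.06 + 3.33x = 214.91 - 2.06x → x* = 32.8108.
The Pigouvian tax equals MEC at x*: 1.26 + 0.59×32.8108 = 20.6184.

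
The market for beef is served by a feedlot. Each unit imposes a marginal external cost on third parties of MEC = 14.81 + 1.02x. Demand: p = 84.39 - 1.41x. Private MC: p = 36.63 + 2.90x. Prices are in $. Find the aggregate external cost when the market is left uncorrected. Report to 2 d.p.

Market equilibrium (private): 36.63 + 2.90x = 84.39 - 1.41x → x_m = 11.0812.
Total external cost = ∫₀^{x_m} (14.81 + 1.02x) dx = 14.81×11.0812 + ½×1.02×11.0812² = 226.7370.

$226.74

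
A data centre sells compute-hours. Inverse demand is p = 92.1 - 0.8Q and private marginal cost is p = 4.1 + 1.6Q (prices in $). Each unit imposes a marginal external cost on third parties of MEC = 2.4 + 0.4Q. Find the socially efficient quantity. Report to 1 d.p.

Q* = 30.6

Social marginal cost = private MC + MEC = 6.5 + 2.0Q.
Set SMC = demand: 6.5 + 2.0Q = 92.1 - 0.8Q → Q* = 30.5714.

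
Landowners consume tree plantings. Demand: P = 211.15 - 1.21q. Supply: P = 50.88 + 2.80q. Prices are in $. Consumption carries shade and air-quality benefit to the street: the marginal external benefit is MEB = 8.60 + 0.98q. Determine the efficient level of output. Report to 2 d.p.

q* = 55.73

Social marginal benefit = demand + MEB = 219.75 - 0.23q.
Set SMB = MC: 219.75 - 0.23q = 50.88 + 2.80q → q* = 55.7327.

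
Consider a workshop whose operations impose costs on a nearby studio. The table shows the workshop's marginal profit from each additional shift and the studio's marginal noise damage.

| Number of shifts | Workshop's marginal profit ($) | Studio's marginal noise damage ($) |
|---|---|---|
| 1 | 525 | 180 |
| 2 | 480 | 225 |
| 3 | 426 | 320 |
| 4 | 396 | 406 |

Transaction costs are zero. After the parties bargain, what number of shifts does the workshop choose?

3

Bargaining reaches the level where marginal profit last exceeds marginal noise damage.
That holds through level 3 (426 ≥ 320) but not at 4 (396 < 406).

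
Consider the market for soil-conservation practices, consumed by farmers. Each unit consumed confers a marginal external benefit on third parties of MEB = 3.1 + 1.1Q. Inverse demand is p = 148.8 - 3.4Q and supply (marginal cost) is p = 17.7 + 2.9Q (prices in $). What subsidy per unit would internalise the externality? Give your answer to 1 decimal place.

subsidy = $31.5 per unit

Social marginal benefit = demand + MEB = 151.9 - 2.3Q.
Set SMB = MC: 151.9 - 2.3Q = 17.7 + 2.9Q → Q* = 25.8077.
The Pigouvian subsidy equals MEB at Q*: 3.1 + 1.1×25.8077 = 31.4885.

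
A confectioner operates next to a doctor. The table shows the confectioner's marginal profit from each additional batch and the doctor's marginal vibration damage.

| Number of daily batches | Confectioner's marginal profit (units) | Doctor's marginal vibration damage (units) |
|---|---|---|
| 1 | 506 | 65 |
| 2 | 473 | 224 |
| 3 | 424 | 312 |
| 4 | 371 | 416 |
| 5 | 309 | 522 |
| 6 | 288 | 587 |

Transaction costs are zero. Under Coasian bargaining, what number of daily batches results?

3

Bargaining reaches the level where marginal profit last exceeds marginal vibration damage.
That holds through level 3 (424 ≥ 312) but not at 4 (371 < 416).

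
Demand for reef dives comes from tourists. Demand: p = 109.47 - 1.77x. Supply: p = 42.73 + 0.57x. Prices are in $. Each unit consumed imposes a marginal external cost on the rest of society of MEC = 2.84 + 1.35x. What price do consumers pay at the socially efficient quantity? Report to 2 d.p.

P = $78.82

Social marginal benefit = demand − MEC = 106.63 - 3.12x.
Set SMB = MC: 106.63 - 3.12x = 42.73 + 0.57x → x* = 17.3171.
Consumer price on the demand curve at x*: 109.47 − 1.77×17.3171 = 78.8187.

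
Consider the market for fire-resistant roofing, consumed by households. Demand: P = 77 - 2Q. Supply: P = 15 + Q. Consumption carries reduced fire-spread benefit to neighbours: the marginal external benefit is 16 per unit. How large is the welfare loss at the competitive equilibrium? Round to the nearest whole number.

Market equilibrium (private): 15 + Q = 77 - 2Q → Q_m = 20.6667.
Social marginal benefit = demand + MEB = 93 - 2Q.
Set SMB = MC: 93 - 2Q = 15 + Q → Q* = 26.0000.
Between Q* and Q_m the wedge SMB − MC runs linearly from 0 to MEB(Q_m), so the loss is a triangle.
DWL = ½ × 5.3333 × 16.0000 = 42.6664.

DWL = 43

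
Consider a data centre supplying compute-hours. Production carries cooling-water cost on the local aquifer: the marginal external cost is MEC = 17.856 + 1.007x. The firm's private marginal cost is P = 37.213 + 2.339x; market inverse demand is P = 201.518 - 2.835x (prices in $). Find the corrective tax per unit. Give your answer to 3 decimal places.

tax = $41.715 per unit

Social marginal cost = private MC + MEC = 55.069 + 3.346x.
Set SMC = demand: 55.069 + 3.346x = 201.518 - 2.835x → x* = 23.6934.
The Pigouvian tax equals MEC at x*: 17.856 + 1.007×23.6934 = 41.7153.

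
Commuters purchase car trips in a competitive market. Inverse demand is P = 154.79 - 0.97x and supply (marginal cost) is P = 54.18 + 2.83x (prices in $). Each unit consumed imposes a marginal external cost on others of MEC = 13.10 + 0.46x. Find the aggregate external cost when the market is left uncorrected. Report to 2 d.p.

Market equilibrium (private): 54.18 + 2.83x = 154.79 - 0.97x → x_m = 26.4763.
Total external cost = ∫₀^{x_m} (13.10 + 0.46x) dx = 13.10×26.4763 + ½×0.46×26.4763² = 508.0683.

$508.07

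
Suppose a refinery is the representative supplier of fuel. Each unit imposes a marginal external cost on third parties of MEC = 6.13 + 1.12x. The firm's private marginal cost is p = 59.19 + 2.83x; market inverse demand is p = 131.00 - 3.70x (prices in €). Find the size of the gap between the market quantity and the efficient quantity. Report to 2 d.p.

Market equilibrium (private): 59.19 + 2.83x = 131.00 - 3.70x → x_m = 10.9969.
Social marginal cost = private MC + MEC = 65.32 + 3.95x.
Set SMC = demand: 65.32 + 3.95x = 131.00 - 3.70x → x* = 8.5856.
Gap = |10.9969 − 8.5856| = 2.4113.

2.41 units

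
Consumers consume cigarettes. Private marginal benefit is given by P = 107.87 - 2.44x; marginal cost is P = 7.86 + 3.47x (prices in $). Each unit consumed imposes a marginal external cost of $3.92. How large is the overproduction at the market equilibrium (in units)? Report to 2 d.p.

Market equilibrium (private): 7.86 + 3.47x = 107.87 - 2.44x → x_m = 16.9222.
Social marginal benefit = demand − MEC = 103.95 - 2.44x.
Set SMB = MC: 103.95 - 2.44x = 7.86 + 3.47x → x* = 16.2589.
Gap = |16.9222 − 16.2589| = 0.6633.

0.66 units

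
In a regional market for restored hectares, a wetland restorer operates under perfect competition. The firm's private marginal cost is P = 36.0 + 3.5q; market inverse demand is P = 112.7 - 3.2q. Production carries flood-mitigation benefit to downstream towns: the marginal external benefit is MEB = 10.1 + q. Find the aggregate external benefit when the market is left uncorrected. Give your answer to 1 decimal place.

Market equilibrium (private): 36.0 + 3.5q = 112.7 - 3.2q → q_m = 11.4478.
Total external benefit = ∫₀^{q_m} (10.1 + 1.0q) dq = 10.1×11.4478 + ½×1.0×11.4478² = 181.1488.

181.1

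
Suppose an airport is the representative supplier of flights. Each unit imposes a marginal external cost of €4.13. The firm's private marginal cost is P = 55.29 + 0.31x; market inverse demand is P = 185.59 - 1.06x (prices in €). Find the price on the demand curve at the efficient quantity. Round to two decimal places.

Social marginal cost = private MC + MEC = 59.42 + 0.31x.
Set SMC = demand: 59.42 + 0.31x = 185.59 - 1.06x → x* = 92.0949.
Consumer price on the demand curve at x*: 185.59 − 1.06×92.0949 = 87.9694.

P = €87.97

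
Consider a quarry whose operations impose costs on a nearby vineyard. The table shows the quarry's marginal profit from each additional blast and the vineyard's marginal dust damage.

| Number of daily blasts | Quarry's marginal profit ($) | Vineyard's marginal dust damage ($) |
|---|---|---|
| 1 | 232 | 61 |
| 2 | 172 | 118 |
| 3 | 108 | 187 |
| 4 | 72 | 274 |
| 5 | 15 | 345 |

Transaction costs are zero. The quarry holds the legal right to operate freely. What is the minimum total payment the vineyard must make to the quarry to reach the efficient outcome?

Left alone the quarry would choose level 5 (marginal profit stays positive).
Efficient level: k* = 2 (marginal profit ≥ marginal dust damage through 2).
The vineyard must at least cover the quarry's forgone profit from cutting 5→2: 108 + 72 + 15 = 195.

$195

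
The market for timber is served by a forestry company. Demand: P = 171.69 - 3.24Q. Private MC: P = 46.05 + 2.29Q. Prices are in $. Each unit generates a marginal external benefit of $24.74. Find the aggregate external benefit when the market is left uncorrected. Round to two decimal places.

$562.09

Market equilibrium (private): 46.05 + 2.29Q = 171.69 - 3.24Q → Q_m = 22.7197.
Total external benefit = MEB × Q_m = 24.74 × 22.7197 = 562.0854.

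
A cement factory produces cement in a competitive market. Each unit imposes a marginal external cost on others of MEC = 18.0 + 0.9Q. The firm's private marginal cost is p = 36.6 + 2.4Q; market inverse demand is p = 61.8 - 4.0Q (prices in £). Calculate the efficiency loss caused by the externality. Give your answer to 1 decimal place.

DWL = £31.8

Market equilibrium (private): 36.6 + 2.4Q = 61.8 - 4.0Q → Q_m = 3.9375.
Social marginal cost = private MC + MEC = 54.6 + 3.3Q.
Set SMC = demand: 54.6 + 3.3Q = 61.8 - 4.0Q → Q* = 0.9863.
The welfare-loss triangle has base |Q_m − Q*| and height MEC(Q_m) (the vertical gap between SMC and demand is zero at Q* and MEC at Q_m).
DWL = ½ × 2.9512 × 21.5438 = 31.7900.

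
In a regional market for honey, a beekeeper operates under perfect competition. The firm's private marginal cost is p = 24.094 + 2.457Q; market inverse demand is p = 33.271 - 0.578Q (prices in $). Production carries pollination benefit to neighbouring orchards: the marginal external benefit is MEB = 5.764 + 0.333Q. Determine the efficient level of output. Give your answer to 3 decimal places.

Q* = 5.530

Social marginal cost = private MC − MEB = 18.330 + 2.124Q.
Set SMC = demand: 18.330 + 2.124Q = 33.271 - 0.578Q → Q* = 5.5296.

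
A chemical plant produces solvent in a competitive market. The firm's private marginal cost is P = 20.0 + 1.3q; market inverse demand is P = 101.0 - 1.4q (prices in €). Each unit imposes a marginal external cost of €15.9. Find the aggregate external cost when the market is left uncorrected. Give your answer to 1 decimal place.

€477.0

Market equilibrium (private): 20.0 + 1.3q = 101.0 - 1.4q → q_m = 30.0000.
Total external cost = MEC × q_m = 15.9 × 30.0000 = 477.0000.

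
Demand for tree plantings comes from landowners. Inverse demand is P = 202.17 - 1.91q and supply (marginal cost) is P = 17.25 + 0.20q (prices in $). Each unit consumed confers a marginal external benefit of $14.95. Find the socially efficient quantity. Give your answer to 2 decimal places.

q* = 94.73

Social marginal benefit = demand + MEB = 217.12 - 1.91q.
Set SMB = MC: 217.12 - 1.91q = 17.25 + 0.20q → q* = 94.7251.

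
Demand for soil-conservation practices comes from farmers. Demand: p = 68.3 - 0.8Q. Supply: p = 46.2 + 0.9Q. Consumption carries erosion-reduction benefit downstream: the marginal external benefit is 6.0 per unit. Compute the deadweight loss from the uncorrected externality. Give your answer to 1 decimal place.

DWL = 10.6

Market equilibrium (private): 46.2 + 0.9Q = 68.3 - 0.8Q → Q_m = 13.0000.
Social marginal benefit = demand + MEB = 74.3 - 0.8Q.
Set SMB = MC: 74.3 - 0.8Q = 46.2 + 0.9Q → Q* = 16.5294.
Between Q* and Q_m the wedge SMB − MC runs linearly from 0 to MEB(Q_m), so the loss is a triangle.
DWL = ½ × 3.5294 × 6.0000 = 10.5882.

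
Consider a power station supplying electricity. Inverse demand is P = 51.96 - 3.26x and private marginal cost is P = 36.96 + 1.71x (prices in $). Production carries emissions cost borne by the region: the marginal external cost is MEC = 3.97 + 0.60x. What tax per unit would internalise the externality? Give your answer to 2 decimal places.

Social marginal cost = private MC + MEC = 40.93 + 2.31x.
Set SMC = demand: 40.93 + 2.31x = 51.96 - 3.26x → x* = 1.9803.
The Pigouvian tax equals MEC at x*: 3.97 + 0.60×1.9803 = 5.1582.

tax = $5.16 per unit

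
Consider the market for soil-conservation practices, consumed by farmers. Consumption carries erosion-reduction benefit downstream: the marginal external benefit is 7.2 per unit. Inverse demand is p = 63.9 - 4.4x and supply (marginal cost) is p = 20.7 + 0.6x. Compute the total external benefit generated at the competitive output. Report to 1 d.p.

62.2

Market equilibrium (private): 20.7 + 0.6x = 63.9 - 4.4x → x_m = 8.6400.
Total external benefit = MEB × x_m = 7.2 × 8.6400 = 62.2080.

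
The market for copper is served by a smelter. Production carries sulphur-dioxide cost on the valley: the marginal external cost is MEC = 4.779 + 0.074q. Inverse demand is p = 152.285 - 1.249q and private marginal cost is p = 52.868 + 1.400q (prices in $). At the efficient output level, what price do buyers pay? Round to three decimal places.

P = $108.876

Social marginal cost = private MC + MEC = 57.647 + 1.474q.
Set SMC = demand: 57.647 + 1.474q = 152.285 - 1.249q → q* = 34.7550.
Consumer price on the demand curve at q*: 152.285 − 1.249×34.7550 = 108.8760.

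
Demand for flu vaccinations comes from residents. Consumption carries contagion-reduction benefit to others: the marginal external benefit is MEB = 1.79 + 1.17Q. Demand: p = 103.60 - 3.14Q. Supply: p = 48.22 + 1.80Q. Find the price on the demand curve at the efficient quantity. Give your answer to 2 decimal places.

Social marginal benefit = demand + MEB = 105.39 - 1.97Q.
Set SMB = MC: 105.39 - 1.97Q = 48.22 + 1.80Q → Q* = 15.1645.
Consumer price on the demand curve at Q*: 103.60 − 3.14×15.1645 = 55.9835.

P = 55.98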